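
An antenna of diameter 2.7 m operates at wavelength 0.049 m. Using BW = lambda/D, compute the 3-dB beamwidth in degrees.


BW_rad = 0.049 / 2.7 = 0.018148
BW_deg = 1.04 degrees

1.04 degrees


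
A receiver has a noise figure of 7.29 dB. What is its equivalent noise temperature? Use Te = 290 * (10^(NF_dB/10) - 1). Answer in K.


NF_lin = 10^(7.29/10) = 5.357967
Te = 290 * (5.357967 - 1) = 1263.8 K

1263.8 K


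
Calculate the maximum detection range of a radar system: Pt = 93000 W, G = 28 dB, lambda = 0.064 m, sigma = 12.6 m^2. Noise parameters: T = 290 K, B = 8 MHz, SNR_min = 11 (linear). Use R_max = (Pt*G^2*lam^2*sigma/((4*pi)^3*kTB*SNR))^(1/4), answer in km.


G_lin = 10^(28/10) = 630.957344
R^4 = 93000 * 630.957344^2 * 0.064^2 * 12.6 / ((4*pi)^3 * 1.38e-23 * 290 * 8000000.0 * 11)
R^4 = 2.73416e18 m^4
R_max = (2.73416e18)^(1/4) = 40663.6 m = 40.7 km

40.7 km


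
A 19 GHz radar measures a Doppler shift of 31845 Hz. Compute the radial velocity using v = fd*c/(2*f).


v = 31845 * 3e8 / (2 * 19000000000.0) = 251.4 m/s

251.4 m/s


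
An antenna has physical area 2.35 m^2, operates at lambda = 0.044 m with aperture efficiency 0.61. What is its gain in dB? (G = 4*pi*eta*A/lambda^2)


G_linear = 4*pi*0.61*2.35/0.044^2 = 9304.7
G_dB = 10*log10(9304.7) = 39.7 dB

39.7 dB


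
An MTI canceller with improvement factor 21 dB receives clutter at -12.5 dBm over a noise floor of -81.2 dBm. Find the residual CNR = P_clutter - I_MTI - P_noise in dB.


CNR = -12.5 - 21 - (-81.2) = 47.7 dB

47.7 dB


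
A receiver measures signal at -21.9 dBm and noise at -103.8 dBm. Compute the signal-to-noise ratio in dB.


SNR = -21.9 - (-103.8) = 81.9 dB

81.9 dB


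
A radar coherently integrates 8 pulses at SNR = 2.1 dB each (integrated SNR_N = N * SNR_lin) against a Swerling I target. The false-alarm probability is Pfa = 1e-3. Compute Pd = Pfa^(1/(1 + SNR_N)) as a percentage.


SNR_lin = 10^(2.1/10) = 1.62181
SNR_N = 8 * 1.62181 = 12.97448
1/(1 + SNR_N) = 1/13.97448 = 0.071559
Pd = (1e-3)^0.071559 = 0.60999
Pd = 61.0%

61.0%


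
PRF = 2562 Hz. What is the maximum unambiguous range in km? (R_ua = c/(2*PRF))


R_ua = 3e8 / (2 * 2562) = 58548.0 m = 58.5 km

58.5 km


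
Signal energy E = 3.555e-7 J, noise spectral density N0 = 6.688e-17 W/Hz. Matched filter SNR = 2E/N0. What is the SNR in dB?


SNR_lin = 2 * 3.555e-7 / 6.688e-17 = 1.063e10
SNR_dB = 10*log10(1.063e10) = 100.3 dB

100.3 dB


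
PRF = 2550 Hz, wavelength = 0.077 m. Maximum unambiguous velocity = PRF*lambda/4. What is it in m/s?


V_ua = 2550 * 0.077 / 4 = 49.1 m/s

49.1 m/s


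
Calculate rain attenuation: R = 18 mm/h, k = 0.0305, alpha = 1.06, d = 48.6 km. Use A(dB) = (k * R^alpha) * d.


gamma = 0.0305 * 18^1.06 = 0.652963 dB/km
A = 0.652963 * 48.6 = 31.73 dB

31.73 dB


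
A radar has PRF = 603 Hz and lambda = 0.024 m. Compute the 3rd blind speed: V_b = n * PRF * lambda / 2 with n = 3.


V_blind = 3 * 603 * 0.024 / 2 = 21.7 m/s

21.7 m/s


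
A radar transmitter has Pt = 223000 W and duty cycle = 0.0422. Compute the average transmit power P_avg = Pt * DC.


P_avg = 223000 * 0.0422 = 9410.6 W

9410.6 W


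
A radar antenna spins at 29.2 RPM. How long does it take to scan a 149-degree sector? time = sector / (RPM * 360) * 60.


t = 149 / (29.2 * 360) * 60 = 0.85 s

0.85 s


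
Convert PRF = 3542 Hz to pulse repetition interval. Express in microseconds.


PRI = 1/3542 = 0.0002823264 s = 282.3 us

282.3 us


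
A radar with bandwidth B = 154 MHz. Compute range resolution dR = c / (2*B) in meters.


dR = 3e8 / (2 * 154000000.0) = 0.97 m

0.97 m


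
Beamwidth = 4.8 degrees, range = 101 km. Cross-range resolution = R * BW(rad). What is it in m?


BW_rad = 0.083775804
CR = 101000 * 0.083775804 = 8461.4 m

8461.4 m


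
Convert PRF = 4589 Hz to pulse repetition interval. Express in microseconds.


PRI = 1/4589 = 0.0002179124 s = 217.9 us

217.9 us


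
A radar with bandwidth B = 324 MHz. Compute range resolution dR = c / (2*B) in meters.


dR = 3e8 / (2 * 324000000.0) = 0.46 m

0.46 m


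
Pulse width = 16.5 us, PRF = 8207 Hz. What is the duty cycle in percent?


DC = 16.5e-6 * 8207 * 100 = 13.54%

13.54%


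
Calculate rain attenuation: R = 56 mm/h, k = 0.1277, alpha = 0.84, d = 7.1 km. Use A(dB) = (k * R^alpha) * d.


gamma = 0.1277 * 56^0.84 = 3.755509 dB/km
A = 3.755509 * 7.1 = 26.66 dB

26.66 dB


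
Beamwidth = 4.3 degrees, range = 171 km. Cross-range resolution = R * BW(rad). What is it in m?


BW_rad = 0.075049158
CR = 171000 * 0.075049158 = 12833.4 m

12833.4 m


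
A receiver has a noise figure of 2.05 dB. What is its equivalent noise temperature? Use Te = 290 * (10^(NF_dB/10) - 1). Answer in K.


NF_lin = 10^(2.05/10) = 1.603245
Te = 290 * (1.603245 - 1) = 174.9 K

174.9 K


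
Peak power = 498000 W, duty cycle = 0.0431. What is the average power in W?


P_avg = 498000 * 0.0431 = 21463.8 W

21463.8 W


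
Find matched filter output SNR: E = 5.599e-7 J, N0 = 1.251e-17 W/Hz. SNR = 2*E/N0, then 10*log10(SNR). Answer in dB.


SNR_lin = 2 * 5.599e-7 / 1.251e-17 = 8.951e10
SNR_dB = 10*log10(8.951e10) = 109.5 dB

109.5 dB


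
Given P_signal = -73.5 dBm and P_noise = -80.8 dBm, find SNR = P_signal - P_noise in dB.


SNR = -73.5 - (-80.8) = 7.3 dB

7.3 dB


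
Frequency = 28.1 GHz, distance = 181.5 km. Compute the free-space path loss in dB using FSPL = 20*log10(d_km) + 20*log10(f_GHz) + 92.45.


20*log10(181.5) = 45.18
20*log10(28.1) = 28.97
FSPL = 166.6 dB

166.6 dB


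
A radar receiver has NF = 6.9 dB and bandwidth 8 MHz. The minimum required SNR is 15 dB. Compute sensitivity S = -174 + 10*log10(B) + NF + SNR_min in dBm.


10*log10(8000000.0) = 69.03
S = -174 + 69.03 + 6.9 + 15 = -83.1 dBm

-83.1 dBm


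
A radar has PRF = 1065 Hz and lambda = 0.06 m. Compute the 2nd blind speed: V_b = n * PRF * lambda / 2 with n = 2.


V_blind = 2 * 1065 * 0.06 / 2 = 63.9 m/s

63.9 m/s


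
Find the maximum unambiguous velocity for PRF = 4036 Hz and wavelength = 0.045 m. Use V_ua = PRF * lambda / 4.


V_ua = 4036 * 0.045 / 4 = 45.4 m/s

45.4 m/s


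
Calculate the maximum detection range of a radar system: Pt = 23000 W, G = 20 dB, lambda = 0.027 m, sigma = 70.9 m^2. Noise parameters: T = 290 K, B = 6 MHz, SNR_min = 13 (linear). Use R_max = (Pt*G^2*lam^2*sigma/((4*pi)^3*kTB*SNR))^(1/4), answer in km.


G_lin = 10^(20/10) = 100.0
R^4 = 23000 * 100.0^2 * 0.027^2 * 70.9 / ((4*pi)^3 * 1.38e-23 * 290 * 6000000.0 * 13)
R^4 = 1.91911e16 m^4
R_max = (1.91911e16)^(1/4) = 11770.0 m = 11.8 km

11.8 km


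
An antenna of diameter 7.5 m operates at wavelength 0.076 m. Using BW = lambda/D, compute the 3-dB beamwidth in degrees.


BW_rad = 0.076 / 7.5 = 0.010133
BW_deg = 0.58 degrees

0.58 degrees


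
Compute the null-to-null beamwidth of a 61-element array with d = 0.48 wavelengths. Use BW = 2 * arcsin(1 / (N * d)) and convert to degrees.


1/(N*d) = 1/(61*0.48) = 0.034153
BW = 2*arcsin(0.034153) = 3.9 degrees

3.9 degrees


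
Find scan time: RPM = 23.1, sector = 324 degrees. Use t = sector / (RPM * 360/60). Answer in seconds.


t = 324 / (23.1 * 360) * 60 = 2.34 s

2.34 s


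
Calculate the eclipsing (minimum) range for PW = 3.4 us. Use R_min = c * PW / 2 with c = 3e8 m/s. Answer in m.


R_min = 3e8 * 3.4e-6 / 2 = 510.0 m

510.0 m


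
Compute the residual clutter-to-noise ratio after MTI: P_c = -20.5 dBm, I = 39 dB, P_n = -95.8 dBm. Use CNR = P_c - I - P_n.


CNR = -20.5 - 39 - (-95.8) = 36.3 dB

36.3 dB


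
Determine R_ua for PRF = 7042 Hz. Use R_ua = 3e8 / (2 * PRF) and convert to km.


R_ua = 3e8 / (2 * 7042) = 21300.8 m = 21.3 km

21.3 km


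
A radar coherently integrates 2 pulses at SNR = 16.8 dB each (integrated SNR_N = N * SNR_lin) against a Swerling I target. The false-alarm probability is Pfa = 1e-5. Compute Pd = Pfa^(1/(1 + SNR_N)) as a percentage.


SNR_lin = 10^(16.8/10) = 47.86301
SNR_N = 2 * 47.86301 = 95.72602
1/(1 + SNR_N) = 1/96.72602 = 0.0103385
Pd = (1e-5)^0.0103385 = 0.88778
Pd = 88.8%

88.8%


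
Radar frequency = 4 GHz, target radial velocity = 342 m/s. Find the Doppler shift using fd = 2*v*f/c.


fd = 2 * 342 * 4000000000.0 / 3e8 = 9120.0 Hz

9120.0 Hz


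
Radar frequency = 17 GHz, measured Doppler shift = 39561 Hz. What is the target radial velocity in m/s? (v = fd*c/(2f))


v = 39561 * 3e8 / (2 * 17000000000.0) = 349.1 m/s

349.1 m/s


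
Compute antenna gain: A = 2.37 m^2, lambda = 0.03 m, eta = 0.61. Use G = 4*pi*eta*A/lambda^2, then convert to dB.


G_linear = 4*pi*0.61*2.37/0.03^2 = 20185.78
G_dB = 10*log10(20185.78) = 43.1 dB

43.1 dB


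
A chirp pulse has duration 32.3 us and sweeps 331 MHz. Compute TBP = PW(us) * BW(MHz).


TBP = 32.3 * 331 = 10691.3

10691.3


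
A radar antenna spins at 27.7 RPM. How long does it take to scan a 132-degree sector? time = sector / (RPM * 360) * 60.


t = 132 / (27.7 * 360) * 60 = 0.79 s

0.79 s


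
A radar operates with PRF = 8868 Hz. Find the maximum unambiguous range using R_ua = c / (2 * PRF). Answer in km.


R_ua = 3e8 / (2 * 8868) = 16914.7 m = 16.9 km

16.9 km


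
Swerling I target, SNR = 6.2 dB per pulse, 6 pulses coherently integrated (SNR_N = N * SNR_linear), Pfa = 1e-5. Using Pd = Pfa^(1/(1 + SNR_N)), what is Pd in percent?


SNR_lin = 10^(6.2/10) = 4.16869
SNR_N = 6 * 4.16869 = 25.01214
1/(1 + SNR_N) = 1/26.01214 = 0.0384436
Pd = (1e-5)^0.0384436 = 0.64237
Pd = 64.2%

64.2%


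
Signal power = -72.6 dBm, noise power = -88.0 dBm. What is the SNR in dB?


SNR = -72.6 - (-88.0) = 15.4 dB

15.4 dB


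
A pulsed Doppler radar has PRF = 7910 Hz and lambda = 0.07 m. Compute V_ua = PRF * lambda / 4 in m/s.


V_ua = 7910 * 0.07 / 4 = 138.4 m/s

138.4 m/s


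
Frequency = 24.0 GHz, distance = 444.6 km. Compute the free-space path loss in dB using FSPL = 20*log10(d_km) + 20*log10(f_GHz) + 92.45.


20*log10(444.6) = 52.96
20*log10(24.0) = 27.6
FSPL = 173.0 dB

173.0 dB


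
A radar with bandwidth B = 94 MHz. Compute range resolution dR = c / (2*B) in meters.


dR = 3e8 / (2 * 94000000.0) = 1.6 m

1.6 m


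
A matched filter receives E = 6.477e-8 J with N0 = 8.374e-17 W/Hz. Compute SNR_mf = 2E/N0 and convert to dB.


SNR_lin = 2 * 6.477e-8 / 8.374e-17 = 1.547e9
SNR_dB = 10*log10(1.547e9) = 91.9 dB

91.9 dB


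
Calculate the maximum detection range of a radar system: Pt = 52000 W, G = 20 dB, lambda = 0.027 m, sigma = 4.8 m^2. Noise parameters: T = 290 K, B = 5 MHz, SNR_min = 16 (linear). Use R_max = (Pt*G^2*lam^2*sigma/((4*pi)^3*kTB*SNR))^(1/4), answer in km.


G_lin = 10^(20/10) = 100.0
R^4 = 52000 * 100.0^2 * 0.027^2 * 4.8 / ((4*pi)^3 * 1.38e-23 * 290 * 5000000.0 * 16)
R^4 = 2.86402e15 m^4
R_max = (2.86402e15)^(1/4) = 7315.5 m = 7.3 km

7.3 km


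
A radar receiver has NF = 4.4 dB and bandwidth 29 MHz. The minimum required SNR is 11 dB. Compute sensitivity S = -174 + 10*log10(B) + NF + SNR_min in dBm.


10*log10(29000000.0) = 74.62
S = -174 + 74.62 + 4.4 + 11 = -84.0 dBm

-84.0 dBm


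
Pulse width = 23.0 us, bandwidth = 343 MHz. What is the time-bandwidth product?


TBP = 23.0 * 343 = 7889.0

7889.0


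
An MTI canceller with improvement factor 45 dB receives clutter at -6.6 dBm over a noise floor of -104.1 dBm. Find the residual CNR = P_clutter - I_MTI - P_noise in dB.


CNR = -6.6 - 45 - (-104.1) = 52.5 dB

52.5 dB


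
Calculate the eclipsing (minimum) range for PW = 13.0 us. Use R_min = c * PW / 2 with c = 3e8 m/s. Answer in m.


R_min = 3e8 * 13.0e-6 / 2 = 1950.0 m

1950.0 m


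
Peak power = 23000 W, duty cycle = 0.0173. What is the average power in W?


P_avg = 23000 * 0.0173 = 397.9 W

397.9 W


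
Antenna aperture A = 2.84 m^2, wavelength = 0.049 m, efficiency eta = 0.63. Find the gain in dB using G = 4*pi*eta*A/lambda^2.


G_linear = 4*pi*0.63*2.84/0.049^2 = 9364.33
G_dB = 10*log10(9364.33) = 39.7 dB

39.7 dB


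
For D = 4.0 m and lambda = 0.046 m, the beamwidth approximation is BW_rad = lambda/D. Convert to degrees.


BW_rad = 0.046 / 4.0 = 0.0115
BW_deg = 0.66 degrees

0.66 degrees


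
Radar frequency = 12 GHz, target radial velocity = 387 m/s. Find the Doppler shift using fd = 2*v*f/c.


fd = 2 * 387 * 12000000000.0 / 3e8 = 30960.0 Hz

30960.0 Hz


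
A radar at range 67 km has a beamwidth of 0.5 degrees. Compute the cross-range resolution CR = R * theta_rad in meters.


BW_rad = 0.008726646
CR = 67000 * 0.008726646 = 584.7 m

584.7 m


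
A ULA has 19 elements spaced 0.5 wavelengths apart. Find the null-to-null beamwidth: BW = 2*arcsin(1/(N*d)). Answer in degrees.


1/(N*d) = 1/(19*0.5) = 0.105263
BW = 2*arcsin(0.105263) = 12.1 degrees

12.1 degrees


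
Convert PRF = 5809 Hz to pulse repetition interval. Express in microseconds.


PRI = 1/5809 = 0.0001721467 s = 172.1 us

172.1 us


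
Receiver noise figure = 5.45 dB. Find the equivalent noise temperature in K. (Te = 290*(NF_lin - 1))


NF_lin = 10^(5.45/10) = 3.507519
Te = 290 * (3.507519 - 1) = 727.2 K

727.2 K


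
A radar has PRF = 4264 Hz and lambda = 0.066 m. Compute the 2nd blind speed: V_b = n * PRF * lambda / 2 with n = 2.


V_blind = 2 * 4264 * 0.066 / 2 = 281.4 m/s

281.4 m/s


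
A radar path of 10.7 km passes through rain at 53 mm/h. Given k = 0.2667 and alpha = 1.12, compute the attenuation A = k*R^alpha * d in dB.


gamma = 0.2667 * 53^1.12 = 22.762082 dB/km
A = 22.762082 * 10.7 = 243.55 dB

243.55 dB


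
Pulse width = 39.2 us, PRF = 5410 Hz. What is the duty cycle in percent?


DC = 39.2e-6 * 5410 * 100 = 21.21%

21.21%


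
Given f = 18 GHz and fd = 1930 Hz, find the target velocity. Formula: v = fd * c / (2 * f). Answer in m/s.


v = 1930 * 3e8 / (2 * 18000000000.0) = 16.1 m/s

16.1 m/s


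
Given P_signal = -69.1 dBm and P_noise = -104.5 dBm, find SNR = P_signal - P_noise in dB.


SNR = -69.1 - (-104.5) = 35.4 dB

35.4 dB


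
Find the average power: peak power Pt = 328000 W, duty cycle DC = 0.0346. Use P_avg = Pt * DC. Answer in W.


P_avg = 328000 * 0.0346 = 11348.8 W

11348.8 W


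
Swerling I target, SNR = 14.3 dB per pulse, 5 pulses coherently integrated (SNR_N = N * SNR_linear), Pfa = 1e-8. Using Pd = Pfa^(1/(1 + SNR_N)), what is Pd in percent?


SNR_lin = 10^(14.3/10) = 26.91535
SNR_N = 5 * 26.91535 = 134.57675
1/(1 + SNR_N) = 1/135.57675 = 0.0073759
Pd = (1e-8)^0.0073759 = 0.87296
Pd = 87.3%

87.3%


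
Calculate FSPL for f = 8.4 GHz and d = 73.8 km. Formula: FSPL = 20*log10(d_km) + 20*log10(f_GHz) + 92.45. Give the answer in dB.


20*log10(73.8) = 37.36
20*log10(8.4) = 18.49
FSPL = 148.3 dB

148.3 dB


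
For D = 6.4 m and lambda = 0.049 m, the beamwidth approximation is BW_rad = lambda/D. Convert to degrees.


BW_rad = 0.049 / 6.4 = 0.007656
BW_deg = 0.44 degrees

0.44 degrees


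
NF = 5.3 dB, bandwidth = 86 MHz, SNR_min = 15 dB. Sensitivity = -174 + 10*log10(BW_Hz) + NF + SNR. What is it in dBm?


10*log10(86000000.0) = 79.34
S = -174 + 79.34 + 5.3 + 15 = -74.4 dBm

-74.4 dBm


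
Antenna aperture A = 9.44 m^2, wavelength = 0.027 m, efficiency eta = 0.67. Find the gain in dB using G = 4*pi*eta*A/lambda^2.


G_linear = 4*pi*0.67*9.44/0.027^2 = 109025.76
G_dB = 10*log10(109025.76) = 50.4 dB

50.4 dB


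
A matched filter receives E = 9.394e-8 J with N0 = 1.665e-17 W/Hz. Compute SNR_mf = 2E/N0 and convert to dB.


SNR_lin = 2 * 9.394e-8 / 1.665e-17 = 1.128e10
SNR_dB = 10*log10(1.128e10) = 100.5 dB

100.5 dB


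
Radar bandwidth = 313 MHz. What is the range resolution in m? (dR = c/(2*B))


dR = 3e8 / (2 * 313000000.0) = 0.48 m

0.48 m


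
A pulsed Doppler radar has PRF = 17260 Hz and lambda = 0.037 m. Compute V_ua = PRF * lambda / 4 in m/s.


V_ua = 17260 * 0.037 / 4 = 159.7 m/s

159.7 m/s


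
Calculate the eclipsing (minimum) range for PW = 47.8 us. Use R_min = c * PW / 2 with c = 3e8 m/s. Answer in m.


R_min = 3e8 * 47.8e-6 / 2 = 7170.0 m

7170.0 m


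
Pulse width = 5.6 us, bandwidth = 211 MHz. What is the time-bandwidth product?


TBP = 5.6 * 211 = 1181.6

1181.6


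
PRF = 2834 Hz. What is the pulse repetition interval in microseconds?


PRI = 1/2834 = 0.0003528582 s = 352.9 us

352.9 us


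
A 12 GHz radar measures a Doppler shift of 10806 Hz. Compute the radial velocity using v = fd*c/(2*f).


v = 10806 * 3e8 / (2 * 12000000000.0) = 135.1 m/s

135.1 m/s


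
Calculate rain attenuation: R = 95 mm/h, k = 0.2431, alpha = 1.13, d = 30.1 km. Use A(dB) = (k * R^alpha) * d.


gamma = 0.2431 * 95^1.13 = 41.745785 dB/km
A = 41.745785 * 30.1 = 1256.55 dB

1256.55 dB


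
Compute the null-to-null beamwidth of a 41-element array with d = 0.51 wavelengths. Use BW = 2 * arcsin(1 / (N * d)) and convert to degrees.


1/(N*d) = 1/(41*0.51) = 0.047824
BW = 2*arcsin(0.047824) = 5.5 degrees

5.5 degrees


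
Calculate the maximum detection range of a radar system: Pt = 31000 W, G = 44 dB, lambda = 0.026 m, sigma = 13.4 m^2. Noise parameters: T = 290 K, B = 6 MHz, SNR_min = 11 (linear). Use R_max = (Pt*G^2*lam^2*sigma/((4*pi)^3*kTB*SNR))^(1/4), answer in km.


G_lin = 10^(44/10) = 25118.864315
R^4 = 31000 * 25118.864315^2 * 0.026^2 * 13.4 / ((4*pi)^3 * 1.38e-23 * 290 * 6000000.0 * 11)
R^4 = 3.38036e20 m^4
R_max = (3.38036e20)^(1/4) = 135594.1 m = 135.6 km

135.6 km


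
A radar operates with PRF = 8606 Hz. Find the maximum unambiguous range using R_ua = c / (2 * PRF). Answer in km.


R_ua = 3e8 / (2 * 8606) = 17429.7 m = 17.4 km

17.4 km


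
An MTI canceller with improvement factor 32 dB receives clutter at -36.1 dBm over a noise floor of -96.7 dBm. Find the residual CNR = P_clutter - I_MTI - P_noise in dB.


CNR = -36.1 - 32 - (-96.7) = 28.6 dB

28.6 dB


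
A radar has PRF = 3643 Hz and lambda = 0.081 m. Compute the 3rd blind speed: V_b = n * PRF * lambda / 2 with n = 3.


V_blind = 3 * 3643 * 0.081 / 2 = 442.6 m/s

442.6 m/s


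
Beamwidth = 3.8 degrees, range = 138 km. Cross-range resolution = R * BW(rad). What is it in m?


BW_rad = 0.066322512
CR = 138000 * 0.066322512 = 9152.5 m

9152.5 m


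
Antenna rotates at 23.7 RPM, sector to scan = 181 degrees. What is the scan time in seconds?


t = 181 / (23.7 * 360) * 60 = 1.27 s

1.27 s


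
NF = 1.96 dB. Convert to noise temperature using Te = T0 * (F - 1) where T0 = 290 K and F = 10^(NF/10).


NF_lin = 10^(1.96/10) = 1.570363
Te = 290 * (1.570363 - 1) = 165.4 K

165.4 K


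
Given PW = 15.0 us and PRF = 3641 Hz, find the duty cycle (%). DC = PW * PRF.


DC = 15.0e-6 * 3641 * 100 = 5.46%

5.46%


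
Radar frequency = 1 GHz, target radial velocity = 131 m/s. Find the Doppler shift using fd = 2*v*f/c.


fd = 2 * 131 * 1000000000.0 / 3e8 = 873.3 Hz

873.3 Hz


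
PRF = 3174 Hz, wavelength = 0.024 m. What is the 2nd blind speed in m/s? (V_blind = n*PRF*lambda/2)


V_blind = 2 * 3174 * 0.024 / 2 = 76.2 m/s

76.2 m/s


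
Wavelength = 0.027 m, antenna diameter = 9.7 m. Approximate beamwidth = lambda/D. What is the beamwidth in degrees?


BW_rad = 0.027 / 9.7 = 0.002784
BW_deg = 0.16 degrees

0.16 degrees


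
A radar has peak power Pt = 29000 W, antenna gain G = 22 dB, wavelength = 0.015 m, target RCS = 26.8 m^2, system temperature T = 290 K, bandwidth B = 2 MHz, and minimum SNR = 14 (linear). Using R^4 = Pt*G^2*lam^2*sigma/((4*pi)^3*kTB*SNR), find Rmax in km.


G_lin = 10^(22/10) = 158.489319
R^4 = 29000 * 158.489319^2 * 0.015^2 * 26.8 / ((4*pi)^3 * 1.38e-23 * 290 * 2000000.0 * 14)
R^4 = 1.97538e16 m^4
R_max = (1.97538e16)^(1/4) = 11855.3 m = 11.9 km

11.9 km


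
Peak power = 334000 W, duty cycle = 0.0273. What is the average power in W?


P_avg = 334000 * 0.0273 = 9118.2 W

9118.2 W


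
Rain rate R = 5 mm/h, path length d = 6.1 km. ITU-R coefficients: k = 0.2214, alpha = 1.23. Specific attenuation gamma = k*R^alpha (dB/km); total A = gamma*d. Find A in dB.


gamma = 0.2214 * 5^1.23 = 1.602916 dB/km
A = 1.602916 * 6.1 = 9.78 dB

9.78 dB


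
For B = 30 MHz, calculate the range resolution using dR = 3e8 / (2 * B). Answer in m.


dR = 3e8 / (2 * 30000000.0) = 5.0 m

5.0 m


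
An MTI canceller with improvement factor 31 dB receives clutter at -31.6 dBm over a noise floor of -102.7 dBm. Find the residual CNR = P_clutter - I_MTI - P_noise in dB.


CNR = -31.6 - 31 - (-102.7) = 40.1 dB

40.1 dB


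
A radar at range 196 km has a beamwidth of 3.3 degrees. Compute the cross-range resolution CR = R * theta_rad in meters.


BW_rad = 0.057595865
CR = 196000 * 0.057595865 = 11288.8 m

11288.8 m


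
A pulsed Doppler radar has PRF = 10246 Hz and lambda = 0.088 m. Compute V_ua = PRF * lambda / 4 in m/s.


V_ua = 10246 * 0.088 / 4 = 225.4 m/s

225.4 m/s


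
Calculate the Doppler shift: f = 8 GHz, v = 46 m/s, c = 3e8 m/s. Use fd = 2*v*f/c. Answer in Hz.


fd = 2 * 46 * 8000000000.0 / 3e8 = 2453.3 Hz

2453.3 Hz


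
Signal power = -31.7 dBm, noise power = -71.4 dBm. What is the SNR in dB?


SNR = -31.7 - (-71.4) = 39.7 dB

39.7 dB


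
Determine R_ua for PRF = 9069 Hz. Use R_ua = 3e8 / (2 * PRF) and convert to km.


R_ua = 3e8 / (2 * 9069) = 16539.9 m = 16.5 km

16.5 km


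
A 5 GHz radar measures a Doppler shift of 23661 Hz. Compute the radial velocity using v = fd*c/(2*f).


v = 23661 * 3e8 / (2 * 5000000000.0) = 709.8 m/s

709.8 m/s


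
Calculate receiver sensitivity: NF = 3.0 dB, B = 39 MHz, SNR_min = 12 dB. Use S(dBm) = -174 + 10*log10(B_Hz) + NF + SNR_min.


10*log10(39000000.0) = 75.91
S = -174 + 75.91 + 3.0 + 12 = -83.1 dBm

-83.1 dBm


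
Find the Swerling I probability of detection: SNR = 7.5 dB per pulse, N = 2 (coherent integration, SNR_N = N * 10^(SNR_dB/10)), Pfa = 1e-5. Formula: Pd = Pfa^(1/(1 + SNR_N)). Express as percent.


SNR_lin = 10^(7.5/10) = 5.62341
SNR_N = 2 * 5.62341 = 11.24682
1/(1 + SNR_N) = 1/12.24682 = 0.0816538
Pd = (1e-5)^0.0816538 = 0.3906
Pd = 39.1%

39.1%


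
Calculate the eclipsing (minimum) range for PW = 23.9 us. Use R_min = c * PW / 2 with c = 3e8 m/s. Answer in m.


R_min = 3e8 * 23.9e-6 / 2 = 3585.0 m

3585.0 m


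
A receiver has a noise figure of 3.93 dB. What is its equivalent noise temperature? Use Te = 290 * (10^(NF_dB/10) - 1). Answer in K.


NF_lin = 10^(3.93/10) = 2.471724
Te = 290 * (2.471724 - 1) = 426.8 K

426.8 K


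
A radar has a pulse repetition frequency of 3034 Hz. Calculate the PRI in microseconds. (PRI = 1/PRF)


PRI = 1/3034 = 0.0003295979 s = 329.6 us

329.6 us


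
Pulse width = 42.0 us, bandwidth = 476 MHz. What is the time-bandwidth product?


TBP = 42.0 * 476 = 19992.0

19992.0


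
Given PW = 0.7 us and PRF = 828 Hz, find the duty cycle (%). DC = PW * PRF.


DC = 0.7e-6 * 828 * 100 = 0.06%

0.06%


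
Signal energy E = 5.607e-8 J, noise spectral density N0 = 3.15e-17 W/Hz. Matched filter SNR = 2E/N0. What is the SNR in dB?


SNR_lin = 2 * 5.607e-8 / 3.15e-17 = 3.56e9
SNR_dB = 10*log10(3.56e9) = 95.5 dB

95.5 dB


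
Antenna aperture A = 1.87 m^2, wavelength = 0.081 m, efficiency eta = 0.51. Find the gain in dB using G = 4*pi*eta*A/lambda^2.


G_linear = 4*pi*0.51*1.87/0.081^2 = 1826.63
G_dB = 10*log10(1826.63) = 32.6 dB

32.6 dB


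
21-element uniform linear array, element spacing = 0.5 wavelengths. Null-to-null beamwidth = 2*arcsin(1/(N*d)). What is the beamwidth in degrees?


1/(N*d) = 1/(21*0.5) = 0.095238
BW = 2*arcsin(0.095238) = 10.9 degrees

10.9 degrees


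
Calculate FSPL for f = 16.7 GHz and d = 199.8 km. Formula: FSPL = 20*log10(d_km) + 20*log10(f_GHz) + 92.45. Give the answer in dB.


20*log10(199.8) = 46.01
20*log10(16.7) = 24.45
FSPL = 162.9 dB

162.9 dB


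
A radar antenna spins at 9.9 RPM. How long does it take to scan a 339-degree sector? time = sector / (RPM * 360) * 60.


t = 339 / (9.9 * 360) * 60 = 5.71 s

5.71 s


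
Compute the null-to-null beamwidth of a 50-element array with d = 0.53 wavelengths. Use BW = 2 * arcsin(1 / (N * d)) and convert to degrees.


1/(N*d) = 1/(50*0.53) = 0.037736
BW = 2*arcsin(0.037736) = 4.3 degrees

4.3 degrees


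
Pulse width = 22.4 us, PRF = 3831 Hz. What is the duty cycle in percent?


DC = 22.4e-6 * 3831 * 100 = 8.58%

8.58%


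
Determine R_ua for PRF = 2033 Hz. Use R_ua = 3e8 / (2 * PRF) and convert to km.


R_ua = 3e8 / (2 * 2033) = 73782.6 m = 73.8 km

73.8 km


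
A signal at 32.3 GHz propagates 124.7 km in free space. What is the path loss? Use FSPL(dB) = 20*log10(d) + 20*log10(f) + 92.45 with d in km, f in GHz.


20*log10(124.7) = 41.92
20*log10(32.3) = 30.18
FSPL = 164.6 dB

164.6 dB


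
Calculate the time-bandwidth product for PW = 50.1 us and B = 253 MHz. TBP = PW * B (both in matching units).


TBP = 50.1 * 253 = 12675.3

12675.3


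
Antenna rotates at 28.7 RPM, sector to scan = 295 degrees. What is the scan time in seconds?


t = 295 / (28.7 * 360) * 60 = 1.71 s

1.71 s


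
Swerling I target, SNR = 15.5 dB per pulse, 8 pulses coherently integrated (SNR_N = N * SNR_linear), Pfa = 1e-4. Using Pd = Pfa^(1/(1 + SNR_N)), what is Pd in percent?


SNR_lin = 10^(15.5/10) = 35.48134
SNR_N = 8 * 35.48134 = 283.85072
1/(1 + SNR_N) = 1/284.85072 = 0.0035106
Pd = (1e-4)^0.0035106 = 0.96818
Pd = 96.8%

96.8%


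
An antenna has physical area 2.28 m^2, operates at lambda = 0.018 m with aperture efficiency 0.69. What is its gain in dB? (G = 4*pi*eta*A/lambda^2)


G_linear = 4*pi*0.69*2.28/0.018^2 = 61016.71
G_dB = 10*log10(61016.71) = 47.9 dB

47.9 dB


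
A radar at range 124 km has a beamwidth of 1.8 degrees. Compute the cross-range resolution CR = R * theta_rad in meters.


BW_rad = 0.031415927
CR = 124000 * 0.031415927 = 3895.6 m

3895.6 m


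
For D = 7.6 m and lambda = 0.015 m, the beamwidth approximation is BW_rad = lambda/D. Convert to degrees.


BW_rad = 0.015 / 7.6 = 0.001974
BW_deg = 0.11 degrees

0.11 degrees


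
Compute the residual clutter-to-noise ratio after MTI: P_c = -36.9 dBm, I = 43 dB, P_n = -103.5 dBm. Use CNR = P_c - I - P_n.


CNR = -36.9 - 43 - (-103.5) = 23.6 dB

23.6 dB


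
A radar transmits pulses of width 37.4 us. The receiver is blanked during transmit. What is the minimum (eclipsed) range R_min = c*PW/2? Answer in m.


R_min = 3e8 * 37.4e-6 / 2 = 5610.0 m

5610.0 m


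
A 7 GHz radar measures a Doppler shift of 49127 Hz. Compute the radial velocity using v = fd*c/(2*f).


v = 49127 * 3e8 / (2 * 7000000000.0) = 1052.7 m/s

1052.7 m/s


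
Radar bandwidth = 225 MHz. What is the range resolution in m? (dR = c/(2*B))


dR = 3e8 / (2 * 225000000.0) = 0.67 m

0.67 m


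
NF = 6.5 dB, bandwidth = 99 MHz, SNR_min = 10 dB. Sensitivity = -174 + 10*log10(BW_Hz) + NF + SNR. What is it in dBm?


10*log10(99000000.0) = 79.96
S = -174 + 79.96 + 6.5 + 10 = -77.5 dBm

-77.5 dBm


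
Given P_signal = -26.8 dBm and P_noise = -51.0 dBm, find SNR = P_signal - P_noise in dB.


SNR = -26.8 - (-51.0) = 24.2 dB

24.2 dB


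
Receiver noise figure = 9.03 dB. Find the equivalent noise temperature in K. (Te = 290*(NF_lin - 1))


NF_lin = 10^(9.03/10) = 7.998343
Te = 290 * (7.998343 - 1) = 2029.5 K

2029.5 K


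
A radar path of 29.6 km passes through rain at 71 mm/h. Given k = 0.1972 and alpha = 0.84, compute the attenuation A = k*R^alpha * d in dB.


gamma = 0.1972 * 71^0.84 = 7.07887 dB/km
A = 7.07887 * 29.6 = 209.53 dB

209.53 dB


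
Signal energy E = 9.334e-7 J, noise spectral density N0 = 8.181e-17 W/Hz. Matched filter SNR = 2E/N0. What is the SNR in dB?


SNR_lin = 2 * 9.334e-7 / 8.181e-17 = 2.282e10
SNR_dB = 10*log10(2.282e10) = 103.6 dB

103.6 dB


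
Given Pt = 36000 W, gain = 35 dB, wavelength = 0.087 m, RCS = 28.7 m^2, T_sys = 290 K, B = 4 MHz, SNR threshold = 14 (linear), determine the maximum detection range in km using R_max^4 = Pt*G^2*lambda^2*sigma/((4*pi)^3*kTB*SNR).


G_lin = 10^(35/10) = 3162.27766
R^4 = 36000 * 3162.27766^2 * 0.087^2 * 28.7 / ((4*pi)^3 * 1.38e-23 * 290 * 4000000.0 * 14)
R^4 = 1.75844e20 m^4
R_max = (1.75844e20)^(1/4) = 115154.8 m = 115.2 km

115.2 km


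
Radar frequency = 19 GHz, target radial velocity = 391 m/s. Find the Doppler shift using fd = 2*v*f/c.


fd = 2 * 391 * 19000000000.0 / 3e8 = 49526.7 Hz

49526.7 Hz


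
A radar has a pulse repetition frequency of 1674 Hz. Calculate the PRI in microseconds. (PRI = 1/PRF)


PRI = 1/1674 = 0.0005973716 s = 597.4 us

597.4 us


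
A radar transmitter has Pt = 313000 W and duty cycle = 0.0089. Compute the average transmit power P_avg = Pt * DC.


P_avg = 313000 * 0.0089 = 2785.7 W

2785.7 W


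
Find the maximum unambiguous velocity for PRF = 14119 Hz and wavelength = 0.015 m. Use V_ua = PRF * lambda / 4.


V_ua = 14119 * 0.015 / 4 = 52.9 m/s

52.9 m/s


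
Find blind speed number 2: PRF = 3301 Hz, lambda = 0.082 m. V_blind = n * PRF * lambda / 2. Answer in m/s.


V_blind = 2 * 3301 * 0.082 / 2 = 270.7 m/s

270.7 m/s


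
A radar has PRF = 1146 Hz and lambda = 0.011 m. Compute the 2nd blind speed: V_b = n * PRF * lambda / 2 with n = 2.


V_blind = 2 * 1146 * 0.011 / 2 = 12.6 m/s

12.6 m/s


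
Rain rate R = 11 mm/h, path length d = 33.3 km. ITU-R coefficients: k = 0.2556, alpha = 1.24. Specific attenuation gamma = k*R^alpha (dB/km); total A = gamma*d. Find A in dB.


gamma = 0.2556 * 11^1.24 = 4.999053 dB/km
A = 4.999053 * 33.3 = 166.47 dB

166.47 dB


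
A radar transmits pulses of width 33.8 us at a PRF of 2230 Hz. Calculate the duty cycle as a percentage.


DC = 33.8e-6 * 2230 * 100 = 7.54%

7.54%


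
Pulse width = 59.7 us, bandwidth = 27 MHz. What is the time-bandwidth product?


TBP = 59.7 * 27 = 1611.9

1611.9


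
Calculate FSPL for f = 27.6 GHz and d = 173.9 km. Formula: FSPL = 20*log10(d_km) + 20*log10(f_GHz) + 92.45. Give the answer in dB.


20*log10(173.9) = 44.81
20*log10(27.6) = 28.82
FSPL = 166.1 dB

166.1 dB


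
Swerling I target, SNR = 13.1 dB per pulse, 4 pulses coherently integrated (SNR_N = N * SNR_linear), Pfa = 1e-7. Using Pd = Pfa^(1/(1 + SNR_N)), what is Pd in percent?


SNR_lin = 10^(13.1/10) = 20.41738
SNR_N = 4 * 20.41738 = 81.66952
1/(1 + SNR_N) = 1/82.66952 = 0.0120964
Pd = (1e-7)^0.0120964 = 0.82286
Pd = 82.3%

82.3%


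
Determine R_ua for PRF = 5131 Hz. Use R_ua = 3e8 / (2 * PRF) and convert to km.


R_ua = 3e8 / (2 * 5131) = 29234.1 m = 29.2 km

29.2 km


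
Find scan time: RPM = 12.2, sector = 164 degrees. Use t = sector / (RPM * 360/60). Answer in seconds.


t = 164 / (12.2 * 360) * 60 = 2.24 s

2.24 s


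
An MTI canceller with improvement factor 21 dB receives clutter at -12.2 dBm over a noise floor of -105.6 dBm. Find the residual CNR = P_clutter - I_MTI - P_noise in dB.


CNR = -12.2 - 21 - (-105.6) = 72.4 dB

72.4 dB


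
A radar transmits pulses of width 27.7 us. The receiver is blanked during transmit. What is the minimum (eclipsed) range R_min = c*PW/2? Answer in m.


R_min = 3e8 * 27.7e-6 / 2 = 4155.0 m

4155.0 m


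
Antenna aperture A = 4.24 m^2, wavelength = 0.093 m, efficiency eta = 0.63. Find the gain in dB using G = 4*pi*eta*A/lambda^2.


G_linear = 4*pi*0.63*4.24/0.093^2 = 3881.06
G_dB = 10*log10(3881.06) = 35.9 dB

35.9 dB


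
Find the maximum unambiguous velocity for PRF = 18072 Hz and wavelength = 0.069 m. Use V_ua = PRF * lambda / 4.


V_ua = 18072 * 0.069 / 4 = 311.7 m/s

311.7 m/s


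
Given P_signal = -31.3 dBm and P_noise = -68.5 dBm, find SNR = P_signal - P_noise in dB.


SNR = -31.3 - (-68.5) = 37.2 dB

37.2 dB


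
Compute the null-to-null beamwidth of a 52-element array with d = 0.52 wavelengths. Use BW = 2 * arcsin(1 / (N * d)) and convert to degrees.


1/(N*d) = 1/(52*0.52) = 0.036982
BW = 2*arcsin(0.036982) = 4.2 degrees

4.2 degrees


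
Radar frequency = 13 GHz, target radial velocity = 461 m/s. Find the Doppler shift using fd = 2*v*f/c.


fd = 2 * 461 * 13000000000.0 / 3e8 = 39953.3 Hz

39953.3 Hz


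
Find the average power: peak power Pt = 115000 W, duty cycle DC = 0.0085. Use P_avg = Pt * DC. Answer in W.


P_avg = 115000 * 0.0085 = 977.5 W

977.5 W


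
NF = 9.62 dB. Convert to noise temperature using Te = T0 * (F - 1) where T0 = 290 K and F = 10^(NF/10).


NF_lin = 10^(9.62/10) = 9.162205
Te = 290 * (9.162205 - 1) = 2367.0 K

2367.0 K


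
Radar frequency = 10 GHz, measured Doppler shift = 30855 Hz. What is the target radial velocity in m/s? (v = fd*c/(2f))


v = 30855 * 3e8 / (2 * 10000000000.0) = 462.8 m/s

462.8 m/s


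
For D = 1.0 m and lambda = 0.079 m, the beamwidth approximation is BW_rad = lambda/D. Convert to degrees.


BW_rad = 0.079 / 1.0 = 0.079
BW_deg = 4.53 degrees

4.53 degrees


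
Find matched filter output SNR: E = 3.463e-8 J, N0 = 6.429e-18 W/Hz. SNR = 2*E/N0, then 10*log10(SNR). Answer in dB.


SNR_lin = 2 * 3.463e-8 / 6.429e-18 = 1.077e10
SNR_dB = 10*log10(1.077e10) = 100.3 dB

100.3 dB


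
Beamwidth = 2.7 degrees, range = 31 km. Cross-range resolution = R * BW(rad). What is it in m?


BW_rad = 0.04712389
CR = 31000 * 0.04712389 = 1460.8 m

1460.8 m


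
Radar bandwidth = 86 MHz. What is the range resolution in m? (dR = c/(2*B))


dR = 3e8 / (2 * 86000000.0) = 1.74 m

1.74 m


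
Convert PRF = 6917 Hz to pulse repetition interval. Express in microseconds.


PRI = 1/6917 = 0.0001445713 s = 144.6 us

144.6 us


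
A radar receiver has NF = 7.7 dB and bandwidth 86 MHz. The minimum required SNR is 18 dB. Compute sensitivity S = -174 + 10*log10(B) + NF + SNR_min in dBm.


10*log10(86000000.0) = 79.34
S = -174 + 79.34 + 7.7 + 18 = -69.0 dBm

-69.0 dBm


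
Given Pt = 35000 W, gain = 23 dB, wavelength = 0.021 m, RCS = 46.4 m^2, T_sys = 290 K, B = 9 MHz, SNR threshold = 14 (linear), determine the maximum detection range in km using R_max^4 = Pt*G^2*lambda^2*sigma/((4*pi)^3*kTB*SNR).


G_lin = 10^(23/10) = 199.526231
R^4 = 35000 * 199.526231^2 * 0.021^2 * 46.4 / ((4*pi)^3 * 1.38e-23 * 290 * 9000000.0 * 14)
R^4 = 2.84936e16 m^4
R_max = (2.84936e16)^(1/4) = 12992.3 m = 13.0 km

13.0 km


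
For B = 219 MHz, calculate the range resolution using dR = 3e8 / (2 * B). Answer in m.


dR = 3e8 / (2 * 219000000.0) = 0.68 m

0.68 m


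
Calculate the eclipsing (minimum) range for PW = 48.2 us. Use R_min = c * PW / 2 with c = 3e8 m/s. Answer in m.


R_min = 3e8 * 48.2e-6 / 2 = 7230.0 m

7230.0 m


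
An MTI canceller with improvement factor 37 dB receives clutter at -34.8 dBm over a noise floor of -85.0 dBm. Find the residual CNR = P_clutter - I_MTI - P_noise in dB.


CNR = -34.8 - 37 - (-85.0) = 13.2 dB

13.2 dB


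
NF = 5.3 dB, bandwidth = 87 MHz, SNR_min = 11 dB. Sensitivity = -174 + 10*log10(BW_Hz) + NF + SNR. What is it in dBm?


10*log10(87000000.0) = 79.4
S = -174 + 79.4 + 5.3 + 11 = -78.3 dBm

-78.3 dBm


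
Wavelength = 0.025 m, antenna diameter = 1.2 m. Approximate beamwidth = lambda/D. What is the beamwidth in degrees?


BW_rad = 0.025 / 1.2 = 0.020833
BW_deg = 1.19 degrees

1.19 degrees


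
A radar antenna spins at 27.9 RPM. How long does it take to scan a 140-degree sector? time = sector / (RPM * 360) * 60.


t = 140 / (27.9 * 360) * 60 = 0.84 s

0.84 s


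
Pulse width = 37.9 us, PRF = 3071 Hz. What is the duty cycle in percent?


DC = 37.9e-6 * 3071 * 100 = 11.64%

11.64%


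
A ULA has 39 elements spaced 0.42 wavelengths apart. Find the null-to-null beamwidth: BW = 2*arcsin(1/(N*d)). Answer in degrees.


1/(N*d) = 1/(39*0.42) = 0.06105
BW = 2*arcsin(0.06105) = 7.0 degrees

7.0 degrees


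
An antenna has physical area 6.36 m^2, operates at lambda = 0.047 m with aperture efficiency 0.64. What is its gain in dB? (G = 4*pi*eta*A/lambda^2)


G_linear = 4*pi*0.64*6.36/0.047^2 = 23155.34
G_dB = 10*log10(23155.34) = 43.6 dB

43.6 dB


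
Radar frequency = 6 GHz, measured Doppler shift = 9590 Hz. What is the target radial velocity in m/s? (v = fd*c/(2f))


v = 9590 * 3e8 / (2 * 6000000000.0) = 239.8 m/s

239.8 m/s


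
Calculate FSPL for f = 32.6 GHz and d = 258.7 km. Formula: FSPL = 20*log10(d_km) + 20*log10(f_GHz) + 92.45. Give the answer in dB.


20*log10(258.7) = 48.26
20*log10(32.6) = 30.26
FSPL = 171.0 dB

171.0 dB


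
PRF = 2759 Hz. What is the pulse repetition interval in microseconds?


PRI = 1/2759 = 0.0003624502 s = 362.5 us

362.5 us


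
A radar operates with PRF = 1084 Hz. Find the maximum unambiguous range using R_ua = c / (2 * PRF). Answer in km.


R_ua = 3e8 / (2 * 1084) = 138376.4 m = 138.4 km

138.4 km


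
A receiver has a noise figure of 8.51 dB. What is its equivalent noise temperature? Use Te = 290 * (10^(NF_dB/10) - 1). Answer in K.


NF_lin = 10^(8.51/10) = 7.095778
Te = 290 * (7.095778 - 1) = 1767.8 K

1767.8 K


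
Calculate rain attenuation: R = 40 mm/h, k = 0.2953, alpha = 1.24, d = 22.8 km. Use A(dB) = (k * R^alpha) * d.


gamma = 0.2953 * 40^1.24 = 28.629768 dB/km
A = 28.629768 * 22.8 = 652.76 dB

652.76 dB


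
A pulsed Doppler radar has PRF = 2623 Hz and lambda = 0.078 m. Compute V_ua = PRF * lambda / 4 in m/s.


V_ua = 2623 * 0.078 / 4 = 51.1 m/s

51.1 m/s


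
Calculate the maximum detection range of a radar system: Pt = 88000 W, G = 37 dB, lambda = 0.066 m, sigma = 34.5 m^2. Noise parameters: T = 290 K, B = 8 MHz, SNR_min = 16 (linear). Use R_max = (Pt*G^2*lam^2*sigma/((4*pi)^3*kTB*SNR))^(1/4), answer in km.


G_lin = 10^(37/10) = 5011.872336
R^4 = 88000 * 5011.872336^2 * 0.066^2 * 34.5 / ((4*pi)^3 * 1.38e-23 * 290 * 8000000.0 * 16)
R^4 = 3.26793e20 m^4
R_max = (3.26793e20)^(1/4) = 134452.3 m = 134.5 km

134.5 km


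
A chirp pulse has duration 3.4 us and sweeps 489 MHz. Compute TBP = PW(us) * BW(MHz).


TBP = 3.4 * 489 = 1662.6

1662.6


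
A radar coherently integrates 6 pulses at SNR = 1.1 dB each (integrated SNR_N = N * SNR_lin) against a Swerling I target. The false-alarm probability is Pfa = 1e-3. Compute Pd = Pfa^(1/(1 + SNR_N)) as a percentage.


SNR_lin = 10^(1.1/10) = 1.28825
SNR_N = 6 * 1.28825 = 7.7295
1/(1 + SNR_N) = 1/8.7295 = 0.1145541
Pd = (1e-3)^0.1145541 = 0.45325
Pd = 45.3%

45.3%


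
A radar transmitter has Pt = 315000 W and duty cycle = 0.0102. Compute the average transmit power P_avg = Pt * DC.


P_avg = 315000 * 0.0102 = 3213.0 W

3213.0 W


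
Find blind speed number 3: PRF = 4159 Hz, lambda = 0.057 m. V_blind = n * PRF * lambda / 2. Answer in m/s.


V_blind = 3 * 4159 * 0.057 / 2 = 355.6 m/s

355.6 m/s


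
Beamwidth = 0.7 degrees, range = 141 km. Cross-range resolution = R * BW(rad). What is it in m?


BW_rad = 0.012217305
CR = 141000 * 0.012217305 = 1722.6 m

1722.6 m


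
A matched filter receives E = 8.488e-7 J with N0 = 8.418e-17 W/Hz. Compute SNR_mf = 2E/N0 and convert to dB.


SNR_lin = 2 * 8.488e-7 / 8.418e-17 = 2.017e10
SNR_dB = 10*log10(2.017e10) = 103.0 dB

103.0 dB


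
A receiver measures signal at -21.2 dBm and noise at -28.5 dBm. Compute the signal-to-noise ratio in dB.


SNR = -21.2 - (-28.5) = 7.3 dB

7.3 dB


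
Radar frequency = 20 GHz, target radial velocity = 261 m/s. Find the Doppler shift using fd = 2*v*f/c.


fd = 2 * 261 * 20000000000.0 / 3e8 = 34800.0 Hz

34800.0 Hz


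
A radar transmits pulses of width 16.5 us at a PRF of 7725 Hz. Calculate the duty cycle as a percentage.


DC = 16.5e-6 * 7725 * 100 = 12.75%

12.75%


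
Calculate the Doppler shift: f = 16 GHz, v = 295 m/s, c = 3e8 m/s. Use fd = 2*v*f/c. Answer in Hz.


fd = 2 * 295 * 16000000000.0 / 3e8 = 31466.7 Hz

31466.7 Hz


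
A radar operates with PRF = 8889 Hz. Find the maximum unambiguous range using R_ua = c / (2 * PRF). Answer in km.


R_ua = 3e8 / (2 * 8889) = 16874.8 m = 16.9 km

16.9 km
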